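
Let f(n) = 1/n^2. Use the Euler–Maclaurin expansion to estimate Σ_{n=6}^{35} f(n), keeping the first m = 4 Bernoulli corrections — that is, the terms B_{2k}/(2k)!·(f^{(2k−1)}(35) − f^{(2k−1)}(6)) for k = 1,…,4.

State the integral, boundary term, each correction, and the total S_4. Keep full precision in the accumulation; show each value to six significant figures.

S_4 ≈ 0.153156

The integral term ∫_6^35 1/x^2 dx = 0.138095.
½[f(6) + f(35)] = ½[0.0277778 + 0.000816327] = 0.0142971.
Integral + boundary = 0.152392.
k=1: B_{2}/(2)! × [f^{(1)}(35) − f^{(1)}(6)] = 1/12 × (-4.66472e-05 − (-0.00925926)) = 0.000767718.
After k=1: 0.153160.
k=2: B_{4}/(4)! × [f^{(3)}(35) − f^{(3)}(6)] = −1/720 × (-4.56952e-07 − (-0.00308642)) = -4.28606e-06.
After k=2: 0.153156.
k=3: B_{6}/(6)! × [f^{(5)}(35) − f^{(5)}(6)] = 1/30240 × (-1.11907e-08 − (-0.00257202)) = 8.50531e-08.
After k=3: 0.153156.
k=4: B_{8}/(8)! × [f^{(7)}(35) − f^{(7)}(6)] = −1/1209600 × (-5.11574e-10 − (-0.00400091)) = -3.30763e-09.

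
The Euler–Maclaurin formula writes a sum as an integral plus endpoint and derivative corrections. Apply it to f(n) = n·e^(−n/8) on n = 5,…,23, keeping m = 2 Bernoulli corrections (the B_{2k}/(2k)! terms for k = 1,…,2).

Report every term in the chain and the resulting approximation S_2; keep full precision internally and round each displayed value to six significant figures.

S_2 ≈ 43.6374

∫_5^23 x·e^(−x/8) dx evaluates to 41.6760.
Endpoint term: (f(5) + f(23))/2 = (2.67631 + 1.29757)/2 = 1.98694.
Integral + boundary = 43.6629.
Correction k=1: B_{2}/2! · (f^{(1)}(23) − f^{(1)}(5)) = 1/12 · (-0.105780 − 0.200723) = -0.0255419.
After k=1: 43.6374.
Correction k=2: B_{4}/4! · (f^{(3)}(23) − f^{(3)}(5)) = −1/720 · (0.000110188 − 0.0198632) = 2.74348e-05.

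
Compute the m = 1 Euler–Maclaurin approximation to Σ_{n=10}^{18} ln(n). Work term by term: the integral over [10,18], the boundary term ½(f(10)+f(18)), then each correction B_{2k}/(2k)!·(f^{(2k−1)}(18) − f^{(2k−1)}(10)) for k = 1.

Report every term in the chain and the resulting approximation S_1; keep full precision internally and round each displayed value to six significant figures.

S_1 ≈ 23.5936

The integral term ∫_10^18 ln(x) dx = 21.0008.
Endpoint term: (f(10) + f(18))/2 = (2.30259 + 2.89037)/2 = 2.59648.
So far: 23.5973.
k=1: B_{2}/(2)! × [f^{(1)}(18) − f^{(1)}(10)] = 1/12 × (0.0555556 − 0.100000) = -0.00370370.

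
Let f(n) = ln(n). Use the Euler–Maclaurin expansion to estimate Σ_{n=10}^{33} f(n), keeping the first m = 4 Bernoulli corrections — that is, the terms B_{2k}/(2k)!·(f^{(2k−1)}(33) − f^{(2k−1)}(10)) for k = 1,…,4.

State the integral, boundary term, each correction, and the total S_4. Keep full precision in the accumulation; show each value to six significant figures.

S_4 ≈ 72.2526

Integral: ∫_10^33 ln(x) dx = 69.3589.
Boundary: ½(f(10) + f(33)) = ½(2.30259 + 3.49651) = 2.89955.
Running total after boundary: 72.2584.
k=1: B_{2}/(2)! × [f^{(1)}(33) − f^{(1)}(10)] = 1/12 × (0.0303030 − 0.100000) = -0.00580808.
After k=1: 72.2526.
k=2: B_{4}/(4)! × [f^{(3)}(33) − f^{(3)}(10)] = −1/720 × (5.56529e-05 − 0.00200000) = 2.70048e-06.
After k=2: 72.2526.
k=3: B_{6}/(6)! × [f^{(5)}(33) − f^{(5)}(10)] = 1/30240 × (6.13256e-07 − 0.000240000) = -7.91623e-09.
After k=3: 72.2526.
k=4: B_{8}/(8)! × [f^{(7)}(33) − f^{(7)}(10)] = −1/1209600 × (1.68941e-08 − 7.20000e-05) = 5.95098e-11.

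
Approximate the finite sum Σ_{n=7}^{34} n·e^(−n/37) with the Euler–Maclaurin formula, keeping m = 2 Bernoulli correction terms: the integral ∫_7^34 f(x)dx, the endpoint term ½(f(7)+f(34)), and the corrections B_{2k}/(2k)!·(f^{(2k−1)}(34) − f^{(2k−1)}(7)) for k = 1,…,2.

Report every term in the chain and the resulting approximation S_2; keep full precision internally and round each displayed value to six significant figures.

The integral term ∫_7^34 x·e^(−x/37) dx = 299.340.
Boundary: ½(f(7) + f(34)) = ½(5.79341 + 13.5643) = 9.67886.
Running total after boundary: 309.018.
Correction k=1: B_{2}/2! · (f^{(1)}(34) − f^{(1)}(7)) = 1/12 · (0.0323473 − 0.671051) = -0.0532253.
After k=1: 308.965.
Correction k=2: B_{4}/4! · (f^{(3)}(34) − f^{(3)}(7)) = −1/720 · (0.000606463 − 0.00169928) = 1.51780e-06.

S_2 ≈ 308.965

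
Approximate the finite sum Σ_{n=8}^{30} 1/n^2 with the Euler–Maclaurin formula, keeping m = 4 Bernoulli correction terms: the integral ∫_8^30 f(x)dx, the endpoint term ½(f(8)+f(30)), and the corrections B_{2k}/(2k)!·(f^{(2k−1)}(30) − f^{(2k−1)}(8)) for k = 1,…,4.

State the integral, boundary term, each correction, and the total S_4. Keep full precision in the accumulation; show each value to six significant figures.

S_4 ≈ 0.100353

∫_8^30 1/x^2 dx evaluates to 0.0916667.
½[f(8) + f(30)] = ½[0.0156250 + 0.00111111] = 0.00836806.
So far: 0.100035.
Order-1 term: 1/12 · (-7.40741e-05 − (-0.00390625)) = 0.000319348.
Partial sum through k=1: 0.100354.
Order-2 term: −1/720 · (-9.87654e-07 − (-0.000732422)) = -1.01588e-06.
Partial sum through k=2: 0.100353.
Order-3 term: 1/30240 · (-3.29218e-08 − (-0.000343323)) = 1.13522e-08.
Partial sum through k=3: 0.100353.
Order-4 term: −1/1209600 · (-2.04847e-09 − (-0.000300407)) = -2.48351e-10.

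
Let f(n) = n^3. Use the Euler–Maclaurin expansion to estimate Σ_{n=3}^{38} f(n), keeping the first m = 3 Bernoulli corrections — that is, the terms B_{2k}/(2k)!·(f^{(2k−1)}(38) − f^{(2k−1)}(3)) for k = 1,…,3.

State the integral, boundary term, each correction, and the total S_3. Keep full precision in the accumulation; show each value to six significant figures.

Integral: ∫_3^38 x^3 dx = 521264.
½[f(3) + f(38)] = ½[27.0000 + 54872.0] = 27449.5.
So far: 548713.
Order-1 term: 1/12 · (4332.00 − 27.0000) = 358.750.
After k=1: 549072.
Order-2 term: −1/720 · (6.00000 − 6.00000) = 0.00000.
After k=2: 549072.
Order-3 term: 1/30240 · (0.00000 − 0.00000) = 0.00000.

S_3 ≈ 549072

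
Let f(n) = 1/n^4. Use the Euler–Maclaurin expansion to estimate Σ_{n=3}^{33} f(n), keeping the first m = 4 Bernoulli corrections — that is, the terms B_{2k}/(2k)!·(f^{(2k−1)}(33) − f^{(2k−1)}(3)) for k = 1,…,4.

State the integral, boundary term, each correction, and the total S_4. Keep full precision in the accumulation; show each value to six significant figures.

Integral: ∫_3^33 1/x^4 dx = 0.0123364.
Endpoint term: (f(3) + f(33))/2 = (0.0123457 + 8.43226e-07)/2 = 0.00617326.
So far: 0.0185097.
k=1: B_{2}/(2)! × [f^{(1)}(33) − f^{(1)}(3)] = 1/12 × (-1.02209e-07 − (-0.0164609)) = 0.00137173.
Partial sum through k=1: 0.0198814.
k=2: B_{4}/(4)! × [f^{(3)}(33) − f^{(3)}(3)] = −1/720 × (-2.81568e-09 − (-0.0548697)) = -7.62079e-05.
Partial sum through k=2: 0.0198052.
k=3: B_{6}/(6)! × [f^{(5)}(33) − f^{(5)}(3)] = 1/30240 × (-1.44792e-10 − (-0.341411)) = 1.12901e-05.
Partial sum through k=3: 0.0198165.
k=4: B_{8}/(8)! × [f^{(7)}(33) − f^{(7)}(3)] = −1/1209600 × (-1.19663e-11 − (-3.41411)) = -2.82251e-06.

S_4 ≈ 0.0198137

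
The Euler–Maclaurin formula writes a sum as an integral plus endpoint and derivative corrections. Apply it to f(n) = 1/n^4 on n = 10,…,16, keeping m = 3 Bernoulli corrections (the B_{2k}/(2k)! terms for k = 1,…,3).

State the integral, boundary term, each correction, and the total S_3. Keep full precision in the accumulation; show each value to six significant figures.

∫_10^16 1/x^4 dx evaluates to 0.000251953.
Boundary: ½(f(10) + f(16)) = ½(0.000100000 + 1.52588e-05) = 5.76294e-05.
Integral + boundary = 0.000309583.
k=1: B_{2}/(2)! × [f^{(1)}(16) − f^{(1)}(10)] = 1/12 × (-3.81470e-06 − (-4.00000e-05)) = 3.01544e-06.
Partial sum through k=1: 0.000312598.
k=2: B_{4}/(4)! × [f^{(3)}(16) − f^{(3)}(10)] = −1/720 × (-4.47035e-07 − (-1.20000e-05)) = -1.60458e-08.
Partial sum through k=2: 0.000312582.
k=3: B_{6}/(6)! × [f^{(5)}(16) − f^{(5)}(10)] = 1/30240 × (-9.77889e-08 − (-6.72000e-06)) = 2.18988e-10.

S_3 ≈ 0.000312582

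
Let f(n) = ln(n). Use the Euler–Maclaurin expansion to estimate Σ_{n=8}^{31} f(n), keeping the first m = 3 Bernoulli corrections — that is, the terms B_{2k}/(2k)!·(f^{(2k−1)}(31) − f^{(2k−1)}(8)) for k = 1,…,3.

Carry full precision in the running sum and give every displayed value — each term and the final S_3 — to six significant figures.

Integral: ∫_8^31 ln(x) dx = 66.8181.
½[f(8) + f(31)] = ½[2.07944 + 3.43399] = 2.75671.
Running total after boundary: 69.5748.
k=1: B_{2}/(2)! × [f^{(1)}(31) − f^{(1)}(8)] = 1/12 × (0.0322581 − 0.125000) = -0.00772849.
Running total after k=1: 69.5671.
k=2: B_{4}/(4)! × [f^{(3)}(31) − f^{(3)}(8)] = −1/720 × (6.71344e-05 − 0.00390625) = 5.33211e-06.
Running total after k=2: 69.5671.
k=3: B_{6}/(6)! × [f^{(5)}(31) − f^{(5)}(8)] = 1/30240 × (8.38306e-07 − 0.000732422) = -2.41926e-08.

S_3 ≈ 69.5671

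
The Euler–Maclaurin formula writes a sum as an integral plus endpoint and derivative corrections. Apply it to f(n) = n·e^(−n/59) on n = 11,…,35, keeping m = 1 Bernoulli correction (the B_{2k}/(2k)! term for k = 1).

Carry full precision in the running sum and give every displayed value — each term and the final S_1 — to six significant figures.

Integral: ∫_11^35 x·e^(−x/59) dx = 363.104.
½[f(11) + f(35)] = ½[9.12899 + 19.3391] = 14.2340.
So far: 377.338.
k=1: B_{2}/(2)! × [f^{(1)}(35) − f^{(1)}(11)] = 1/12 × (0.224764 − 0.675179) = -0.0375346.

S_1 ≈ 377.301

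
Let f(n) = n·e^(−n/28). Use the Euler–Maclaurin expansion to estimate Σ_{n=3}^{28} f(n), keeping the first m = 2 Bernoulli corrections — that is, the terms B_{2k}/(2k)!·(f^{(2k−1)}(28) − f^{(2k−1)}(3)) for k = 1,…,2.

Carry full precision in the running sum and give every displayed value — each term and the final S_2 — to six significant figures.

Integral: ∫_3^28 x·e^(−x/28) dx = 202.974.
½[f(3) + f(28)] = ½[2.69519 + 10.3006] = 6.49791.
Running total after boundary: 209.472.
k=1: B_{2}/(2)! × [f^{(1)}(28) − f^{(1)}(3)] = 1/12 × (0.00000 − 0.802140) = -0.0668450.
Partial sum through k=1: 209.405.
k=2: B_{4}/(4)! × [f^{(3)}(28) − f^{(3)}(3)] = −1/720 × (0.000938468 − 0.00331497) = 3.30069e-06.

S_2 ≈ 209.405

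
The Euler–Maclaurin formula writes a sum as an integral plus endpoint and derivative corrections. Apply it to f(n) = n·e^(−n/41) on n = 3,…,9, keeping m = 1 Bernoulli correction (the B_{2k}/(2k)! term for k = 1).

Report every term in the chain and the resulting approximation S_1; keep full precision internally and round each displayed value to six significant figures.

S_1 ≈ 35.7350

The integral term ∫_3^9 x·e^(−x/41) dx = 30.7474.
Boundary: ½(f(3) + f(9)) = ½(2.78833 + 7.22619) = 5.00726.
Integral + boundary = 35.7546.
Order-1 term: 1/12 · (0.626662 − 0.861434) = -0.0195644.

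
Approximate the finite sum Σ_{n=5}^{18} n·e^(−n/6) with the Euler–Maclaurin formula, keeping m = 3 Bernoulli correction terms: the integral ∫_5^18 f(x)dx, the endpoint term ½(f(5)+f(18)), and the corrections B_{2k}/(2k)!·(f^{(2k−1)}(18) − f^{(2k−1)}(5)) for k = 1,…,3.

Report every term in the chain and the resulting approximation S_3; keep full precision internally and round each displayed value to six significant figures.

∫_5^18 x·e^(−x/6) dx evaluates to 21.5141.
½[f(5) + f(18)] = ½[2.17299 + 0.896167] = 1.53458.
So far: 23.0487.
k=1: B_{2}/(2)! × [f^{(1)}(18) − f^{(1)}(5)] = 1/12 × (-0.0995741 − 0.0724330) = -0.0143339.
Partial sum through k=1: 23.0344.
k=2: B_{4}/(4)! × [f^{(3)}(18) − f^{(3)}(5)] = −1/720 × (0.00000 − 0.0261564) = 3.63283e-05.
Partial sum through k=2: 23.0344.
k=3: B_{6}/(6)! × [f^{(5)}(18) − f^{(5)}(5)] = 1/30240 × (7.68319e-05 − 0.00139724) = -4.36644e-08.

S_3 ≈ 23.0344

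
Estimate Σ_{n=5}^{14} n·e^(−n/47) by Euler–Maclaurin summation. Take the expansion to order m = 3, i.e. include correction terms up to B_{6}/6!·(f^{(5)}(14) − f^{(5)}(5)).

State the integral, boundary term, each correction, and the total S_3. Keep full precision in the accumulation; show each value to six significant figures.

Integral: ∫_5^14 x·e^(−x/47) dx = 68.9025.
½[f(5) + f(14)] = ½[4.49540 + 10.3935] = 7.44447.
So far: 76.3470.
Correction k=1: B_{2}/2! · (f^{(1)}(14) − f^{(1)}(5)) = 1/12 · (0.521257 − 0.803433) = -0.0235147.
After k=1: 76.3235.
Correction k=2: B_{4}/4! · (f^{(3)}(14) − f^{(3)}(5)) = −1/720 · (0.000908125 − 0.00117772) = 3.74443e-07.
After k=2: 76.3235.
Correction k=3: B_{6}/6! · (f^{(5)}(14) − f^{(5)}(5)) = 1/30240 · (7.15383e-07 − 9.01648e-07) = -6.15955e-12.

S_3 ≈ 76.3235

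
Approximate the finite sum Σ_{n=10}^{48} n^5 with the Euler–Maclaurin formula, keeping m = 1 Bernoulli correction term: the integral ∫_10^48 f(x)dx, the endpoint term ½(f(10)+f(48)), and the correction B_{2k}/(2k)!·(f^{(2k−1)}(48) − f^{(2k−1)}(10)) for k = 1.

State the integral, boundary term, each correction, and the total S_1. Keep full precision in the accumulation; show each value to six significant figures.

S_1 ≈ 2.16792e+09

Integral: ∫_10^48 x^5 dx = 2.03827e+09.
½[f(10) + f(48)] = ½[100000 + 2.54804e+08] = 1.27452e+08.
Running total after boundary: 2.16572e+09.
k=1: B_{2}/(2)! × [f^{(1)}(48) − f^{(1)}(10)] = 1/12 × (2.65421e+07 − 50000.0) = 2.20767e+06.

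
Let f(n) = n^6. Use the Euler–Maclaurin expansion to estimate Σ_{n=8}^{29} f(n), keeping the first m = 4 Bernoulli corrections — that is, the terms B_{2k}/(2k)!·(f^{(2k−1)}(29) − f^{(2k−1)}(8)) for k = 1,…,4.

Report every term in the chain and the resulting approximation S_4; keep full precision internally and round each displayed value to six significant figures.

S_4 ≈ 2.77175e+09

The integral term ∫_8^29 x^6 dx = 2.46397e+09.
Endpoint term: (f(8) + f(29))/2 = (262144 + 5.94823e+08)/2 = 2.97543e+08.
Running total after boundary: 2.76151e+09.
k=1: B_{2}/(2)! × [f^{(1)}(29) − f^{(1)}(8)] = 1/12 × (1.23067e+08 − 196608) = 1.02392e+07.
Partial sum through k=1: 2.77175e+09.
k=2: B_{4}/(4)! × [f^{(3)}(29) − f^{(3)}(8)] = −1/720 × (2.92668e+06 − 61440.0) = -3979.50.
Partial sum through k=2: 2.77175e+09.
k=3: B_{6}/(6)! × [f^{(5)}(29) − f^{(5)}(8)] = 1/30240 × (20880.0 − 5760.00) = 0.500000.
Partial sum through k=3: 2.77175e+09.
k=4: B_{8}/(8)! × [f^{(7)}(29) − f^{(7)}(8)] = −1/1209600 × (0.00000 − 0.00000) = 0.00000.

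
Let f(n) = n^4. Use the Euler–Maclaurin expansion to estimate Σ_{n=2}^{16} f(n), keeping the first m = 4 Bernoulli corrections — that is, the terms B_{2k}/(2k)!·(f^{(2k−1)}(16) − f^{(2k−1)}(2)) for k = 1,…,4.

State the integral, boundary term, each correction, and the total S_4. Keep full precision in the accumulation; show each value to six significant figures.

∫_2^16 x^4 dx evaluates to 209709.
½[f(2) + f(16)] = ½[16.0000 + 65536.0] = 32776.0.
Running total after boundary: 242485.
Order-1 term: 1/12 · (16384.0 − 32.0000) = 1362.67.
Partial sum through k=1: 243847.
Order-2 term: −1/720 · (384.000 − 48.0000) = -0.466667.
Partial sum through k=2: 243847.
Order-3 term: 1/30240 · (0.00000 − 0.00000) = 0.00000.
Partial sum through k=3: 243847.
Order-4 term: −1/1209600 · (0.00000 − 0.00000) = 0.00000.

S_4 ≈ 243847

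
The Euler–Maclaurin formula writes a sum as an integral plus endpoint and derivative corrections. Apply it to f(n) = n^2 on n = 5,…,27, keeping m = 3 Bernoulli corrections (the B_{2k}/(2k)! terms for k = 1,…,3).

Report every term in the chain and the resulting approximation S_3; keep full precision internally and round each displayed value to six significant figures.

S_3 ≈ 6900.00

∫_5^27 x^2 dx evaluates to 6519.33.
½[f(5) + f(27)] = ½[25.0000 + 729.000] = 377.000.
Integral + boundary = 6896.33.
Correction k=1: B_{2}/2! · (f^{(1)}(27) − f^{(1)}(5)) = 1/12 · (54.0000 − 10.0000) = 3.66667.
Partial sum through k=1: 6900.00.
Correction k=2: B_{4}/4! · (f^{(3)}(27) − f^{(3)}(5)) = −1/720 · (0.00000 − 0.00000) = 0.00000.
Partial sum through k=2: 6900.00.
Correction k=3: B_{6}/6! · (f^{(5)}(27) − f^{(5)}(5)) = 1/30240 · (0.00000 − 0.00000) = 0.00000.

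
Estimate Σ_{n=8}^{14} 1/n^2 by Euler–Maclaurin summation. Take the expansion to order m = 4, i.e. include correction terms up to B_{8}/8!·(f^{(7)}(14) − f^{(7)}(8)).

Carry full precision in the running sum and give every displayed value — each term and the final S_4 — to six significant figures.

The integral term ∫_8^14 1/x^2 dx = 0.0535714.
Endpoint term: (f(8) + f(14))/2 = (0.0156250 + 0.00510204)/2 = 0.0103635.
So far: 0.0639349.
Correction k=1: B_{2}/2! · (f^{(1)}(14) − f^{(1)}(8)) = 1/12 · (-0.000728863 − (-0.00390625)) = 0.000264782.
Running total after k=1: 0.0641997.
Correction k=2: B_{4}/4! · (f^{(3)}(14) − f^{(3)}(8)) = −1/720 · (-4.46243e-05 − (-0.000732422)) = -9.55274e-07.
Running total after k=2: 0.0641988.
Correction k=3: B_{6}/6! · (f^{(5)}(14) − f^{(5)}(8)) = 1/30240 · (-6.83024e-06 − (-0.000343323)) = 1.11274e-08.
Running total after k=3: 0.0641988.
Correction k=4: B_{8}/8! · (f^{(7)}(14) − f^{(7)}(8)) = −1/1209600 · (-1.95150e-06 − (-0.000300407)) = -2.46739e-10.

S_4 ≈ 0.0641988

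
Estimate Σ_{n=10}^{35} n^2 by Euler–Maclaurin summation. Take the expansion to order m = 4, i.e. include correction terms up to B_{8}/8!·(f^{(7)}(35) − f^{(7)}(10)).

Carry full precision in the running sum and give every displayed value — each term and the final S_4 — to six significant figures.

S_4 ≈ 14625.0

The integral term ∫_10^35 x^2 dx = 13958.3.
½[f(10) + f(35)] = ½[100.000 + 1225.00] = 662.500.
So far: 14620.8.
Order-1 term: 1/12 · (70.0000 − 20.0000) = 4.16667.
Running total after k=1: 14625.0.
Order-2 term: −1/720 · (0.00000 − 0.00000) = 0.00000.
Running total after k=2: 14625.0.
Order-3 term: 1/30240 · (0.00000 − 0.00000) = 0.00000.
Running total after k=3: 14625.0.
Order-4 term: −1/1209600 · (0.00000 − 0.00000) = 0.00000.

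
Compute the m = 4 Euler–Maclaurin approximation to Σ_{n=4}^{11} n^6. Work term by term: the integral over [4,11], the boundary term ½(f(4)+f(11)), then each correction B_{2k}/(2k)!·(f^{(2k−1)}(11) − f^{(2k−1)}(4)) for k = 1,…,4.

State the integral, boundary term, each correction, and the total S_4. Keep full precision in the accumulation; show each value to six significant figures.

S_4 ≈ 3.74917e+06

∫_4^11 x^6 dx evaluates to 2.78154e+06.
Endpoint term: (f(4) + f(11))/2 = (4096.00 + 1.77156e+06)/2 = 887828.
Running total after boundary: 3.66937e+06.
k=1: B_{2}/(2)! × [f^{(1)}(11) − f^{(1)}(4)] = 1/12 × (966306 − 6144.00) = 80013.5.
Partial sum through k=1: 3.74938e+06.
k=2: B_{4}/(4)! × [f^{(3)}(11) − f^{(3)}(4)] = −1/720 × (159720 − 7680.00) = -211.167.
Partial sum through k=2: 3.74917e+06.
k=3: B_{6}/(6)! × [f^{(5)}(11) − f^{(5)}(4)] = 1/30240 × (7920.00 − 2880.00) = 0.166667.
Partial sum through k=3: 3.74917e+06.
k=4: B_{8}/(8)! × [f^{(7)}(11) − f^{(7)}(4)] = −1/1209600 × (0.00000 − 0.00000) = 0.00000.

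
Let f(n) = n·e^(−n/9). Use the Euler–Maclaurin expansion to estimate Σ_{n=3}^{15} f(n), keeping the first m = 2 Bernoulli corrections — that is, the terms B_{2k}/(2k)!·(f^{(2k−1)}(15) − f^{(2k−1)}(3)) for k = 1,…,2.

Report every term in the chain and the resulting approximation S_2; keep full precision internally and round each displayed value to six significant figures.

Integral: ∫_3^15 x·e^(−x/9) dx = 36.5883.
Boundary: ½(f(3) + f(15)) = ½(2.14959 + 2.83313) = 2.49136.
So far: 39.0796.
Order-1 term: 1/12 · (-0.125917 − 0.477688) = -0.0503004.
After k=1: 39.0293.
Order-2 term: −1/720 · (0.00310906 − 0.0235895) = 2.84451e-05.

S_2 ≈ 39.0293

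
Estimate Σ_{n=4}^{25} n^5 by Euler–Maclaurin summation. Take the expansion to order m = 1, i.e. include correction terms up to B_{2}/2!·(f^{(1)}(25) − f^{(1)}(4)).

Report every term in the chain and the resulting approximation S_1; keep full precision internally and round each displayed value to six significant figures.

S_1 ≈ 4.57354e+07

The integral term ∫_4^25 x^5 dx = 4.06894e+07.
Endpoint term: (f(4) + f(25))/2 = (1024.00 + 9.76562e+06)/2 = 4.88332e+06.
Running total after boundary: 4.55727e+07.
Order-1 term: 1/12 · (1.95312e+06 − 1280.00) = 162654.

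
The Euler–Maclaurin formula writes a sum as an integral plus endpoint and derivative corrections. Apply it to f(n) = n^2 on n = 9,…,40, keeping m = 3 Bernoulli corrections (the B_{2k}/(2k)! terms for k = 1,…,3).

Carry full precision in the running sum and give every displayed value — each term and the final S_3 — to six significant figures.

∫_9^40 x^2 dx evaluates to 21090.3.
½[f(9) + f(40)] = ½[81.0000 + 1600.00] = 840.500.
So far: 21930.8.
Order-1 term: 1/12 · (80.0000 − 18.0000) = 5.16667.
After k=1: 21936.0.
Order-2 term: −1/720 · (0.00000 − 0.00000) = 0.00000.
After k=2: 21936.0.
Order-3 term: 1/30240 · (0.00000 − 0.00000) = 0.00000.

S_3 ≈ 21936.0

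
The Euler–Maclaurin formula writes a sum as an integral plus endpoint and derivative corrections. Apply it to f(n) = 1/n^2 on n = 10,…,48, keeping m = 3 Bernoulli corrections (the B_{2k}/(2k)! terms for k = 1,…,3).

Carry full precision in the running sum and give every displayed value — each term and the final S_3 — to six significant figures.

Integral: ∫_10^48 1/x^2 dx = 0.0791667.
½[f(10) + f(48)] = ½[0.0100000 + 0.000434028] = 0.00521701.
So far: 0.0843837.
Correction k=1: B_{2}/2! · (f^{(1)}(48) − f^{(1)}(10)) = 1/12 · (-1.80845e-05 − (-0.00200000)) = 0.000165160.
After k=1: 0.0845488.
Correction k=2: B_{4}/4! · (f^{(3)}(48) − f^{(3)}(10)) = −1/720 · (-9.41901e-08 − (-0.000240000)) = -3.33203e-07.
After k=2: 0.0845485.
Correction k=3: B_{6}/6! · (f^{(5)}(48) − f^{(5)}(10)) = 1/30240 · (-1.22643e-09 − (-7.20000e-05)) = 2.38091e-09.

S_3 ≈ 0.0845485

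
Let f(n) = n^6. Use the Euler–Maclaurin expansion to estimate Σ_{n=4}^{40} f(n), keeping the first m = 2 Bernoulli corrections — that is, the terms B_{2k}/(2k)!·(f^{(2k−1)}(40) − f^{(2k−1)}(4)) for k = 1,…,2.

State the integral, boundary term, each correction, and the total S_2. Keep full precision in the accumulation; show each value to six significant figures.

Integral: ∫_4^40 x^6 dx = 2.34057e+10.
½[f(4) + f(40)] = ½[4096.00 + 4.09600e+09] = 2.04800e+09.
Integral + boundary = 2.54537e+10.
Correction k=1: B_{2}/2! · (f^{(1)}(40) − f^{(1)}(4)) = 1/12 · (6.14400e+08 − 6144.00) = 5.11995e+07.
Partial sum through k=1: 2.55049e+10.
Correction k=2: B_{4}/4! · (f^{(3)}(40) − f^{(3)}(4)) = −1/720 · (7.68000e+06 − 7680.00) = -10656.0.

S_2 ≈ 2.55049e+10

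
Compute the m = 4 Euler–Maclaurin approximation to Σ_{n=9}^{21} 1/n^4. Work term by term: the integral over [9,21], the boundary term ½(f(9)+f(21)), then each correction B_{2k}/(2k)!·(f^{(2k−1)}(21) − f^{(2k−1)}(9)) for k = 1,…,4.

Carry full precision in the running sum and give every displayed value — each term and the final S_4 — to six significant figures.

The integral term ∫_9^21 1/x^4 dx = 0.000421254.
½[f(9) + f(21)] = ½[0.000152416 + 5.14189e-06] = 7.87788e-05.
So far: 0.000500033.
Order-1 term: 1/12 · (-9.79408e-07 − (-6.77404e-05)) = 5.56341e-06.
After k=1: 0.000505596.
Order-2 term: −1/720 · (-6.66264e-08 − (-2.50890e-05)) = -3.47533e-08.
After k=2: 0.000505562.
Order-3 term: 1/30240 · (-8.46049e-09 − (-1.73455e-05)) = 5.73315e-10.
After k=3: 0.000505562.
Order-4 term: −1/1209600 · (-1.72663e-09 − (-1.92728e-05)) = -1.59318e-11.

S_4 ≈ 0.000505562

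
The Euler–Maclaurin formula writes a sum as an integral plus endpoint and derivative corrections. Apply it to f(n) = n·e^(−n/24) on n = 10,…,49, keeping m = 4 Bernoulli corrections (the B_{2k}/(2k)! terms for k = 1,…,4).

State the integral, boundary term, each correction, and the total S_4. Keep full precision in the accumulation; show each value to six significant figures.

∫_10^49 x·e^(−x/24) dx evaluates to 310.509.
Endpoint term: (f(10) + f(49))/2 = (6.59241 + 6.36080)/2 = 6.47660.
So far: 316.986.
Order-1 term: 1/12 · (-0.135221 − 0.384557) = -0.0433148.
After k=1: 316.943.
Order-2 term: −1/720 · (0.000215978 − 0.00295666) = 3.80651e-06.
After k=2: 316.943.
Order-3 term: 1/30240 · (1.15749e-06 − 9.10711e-06) = -2.62884e-10.
After k=3: 316.943.
Order-4 term: −1/1209600 · (3.36809e-09 − 2.27103e-08) = 1.59906e-14.

S_4 ≈ 316.943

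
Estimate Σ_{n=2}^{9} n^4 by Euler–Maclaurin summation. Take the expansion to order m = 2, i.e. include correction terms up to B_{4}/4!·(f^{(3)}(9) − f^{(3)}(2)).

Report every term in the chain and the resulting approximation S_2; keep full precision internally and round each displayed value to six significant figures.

S_2 ≈ 15332.0

The integral term ∫_2^9 x^4 dx = 11803.4.
½[f(2) + f(9)] = ½[16.0000 + 6561.00] = 3288.50.
Running total after boundary: 15091.9.
Correction k=1: B_{2}/2! · (f^{(1)}(9) − f^{(1)}(2)) = 1/12 · (2916.00 − 32.0000) = 240.333.
After k=1: 15332.2.
Correction k=2: B_{4}/4! · (f^{(3)}(9) − f^{(3)}(2)) = −1/720 · (216.000 − 48.0000) = -0.233333.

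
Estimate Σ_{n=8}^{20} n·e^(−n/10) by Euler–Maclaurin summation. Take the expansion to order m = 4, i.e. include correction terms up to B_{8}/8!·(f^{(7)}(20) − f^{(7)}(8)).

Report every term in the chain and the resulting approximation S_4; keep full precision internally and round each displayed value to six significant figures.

S_4 ≈ 43.4105

∫_8^20 x·e^(−x/10) dx evaluates to 40.2786.
½[f(8) + f(20)] = ½[3.59463 + 2.70671] = 3.15067.
Integral + boundary = 43.4293.
Correction k=1: B_{2}/2! · (f^{(1)}(20) − f^{(1)}(8)) = 1/12 · (-0.135335 − 0.0898658) = -0.0187668.
Running total after k=1: 43.4105.
Correction k=2: B_{4}/4! · (f^{(3)}(20) − f^{(3)}(8)) = −1/720 · (0.00135335 − 0.00988524) = 1.18498e-05.
Running total after k=2: 43.4105.
Correction k=3: B_{6}/6! · (f^{(5)}(20) − f^{(5)}(8)) = 1/30240 · (4.06006e-05 − 0.000188718) = -4.89807e-09.
Running total after k=3: 43.4105.
Correction k=4: B_{8}/8! · (f^{(7)}(20) − f^{(7)}(8)) = −1/1209600 · (6.76676e-07 − 2.78584e-06) = 1.74369e-12.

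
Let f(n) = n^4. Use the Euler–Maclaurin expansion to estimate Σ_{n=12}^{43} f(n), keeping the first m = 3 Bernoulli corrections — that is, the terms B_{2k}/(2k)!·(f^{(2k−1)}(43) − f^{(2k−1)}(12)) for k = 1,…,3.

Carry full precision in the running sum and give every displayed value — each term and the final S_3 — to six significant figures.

S_3 ≈ 3.10976e+07

Integral: ∫_12^43 x^4 dx = 2.93519e+07.
Boundary: ½(f(12) + f(43)) = ½(20736.0 + 3.41880e+06) = 1.71977e+06.
Running total after boundary: 3.10717e+07.
Order-1 term: 1/12 · (318028 − 6912.00) = 25926.3.
Partial sum through k=1: 3.10976e+07.
Order-2 term: −1/720 · (1032.00 − 288.000) = -1.03333.
Partial sum through k=2: 3.10976e+07.
Order-3 term: 1/30240 · (0.00000 − 0.00000) = 0.00000.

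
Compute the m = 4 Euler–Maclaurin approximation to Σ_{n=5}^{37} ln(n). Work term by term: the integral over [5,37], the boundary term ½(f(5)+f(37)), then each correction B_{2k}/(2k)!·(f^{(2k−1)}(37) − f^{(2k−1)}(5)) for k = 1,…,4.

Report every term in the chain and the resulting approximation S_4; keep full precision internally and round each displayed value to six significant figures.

S_4 ≈ 96.1526

The integral term ∫_5^37 ln(x) dx = 93.5568.
½[f(5) + f(37)] = ½[1.60944 + 3.61092] = 2.61018.
Running total after boundary: 96.1670.
Correction k=1: B_{2}/2! · (f^{(1)}(37) − f^{(1)}(5)) = 1/12 · (0.0270270 − 0.200000) = -0.0144144.
Partial sum through k=1: 96.1525.
Correction k=2: B_{4}/4! · (f^{(3)}(37) − f^{(3)}(5)) = −1/720 · (3.94843e-05 − 0.0160000) = 2.21674e-05.
Partial sum through k=2: 96.1526.
Correction k=3: B_{6}/6! · (f^{(5)}(37) − f^{(5)}(5)) = 1/30240 · (3.46101e-07 − 0.00768000) = -2.53957e-07.
Partial sum through k=3: 96.1526.
Correction k=4: B_{8}/8! · (f^{(7)}(37) − f^{(7)}(5)) = −1/1209600 · (7.58439e-09 − 0.00921600) = 7.61904e-09.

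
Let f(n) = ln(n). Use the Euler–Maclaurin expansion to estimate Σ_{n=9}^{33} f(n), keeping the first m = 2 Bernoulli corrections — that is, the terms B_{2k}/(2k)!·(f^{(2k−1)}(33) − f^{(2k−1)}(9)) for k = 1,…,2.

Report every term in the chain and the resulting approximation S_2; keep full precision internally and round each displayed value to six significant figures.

Integral: ∫_9^33 ln(x) dx = 71.6097.
½[f(9) + f(33)] = ½[2.19722 + 3.49651] = 2.84687.
So far: 74.4566.
Correction k=1: B_{2}/2! · (f^{(1)}(33) − f^{(1)}(9)) = 1/12 · (0.0303030 − 0.111111) = -0.00673401.
After k=1: 74.4499.
Correction k=2: B_{4}/4! · (f^{(3)}(33) − f^{(3)}(9)) = −1/720 · (5.56529e-05 − 0.00274348) = 3.73310e-06.

S_2 ≈ 74.4499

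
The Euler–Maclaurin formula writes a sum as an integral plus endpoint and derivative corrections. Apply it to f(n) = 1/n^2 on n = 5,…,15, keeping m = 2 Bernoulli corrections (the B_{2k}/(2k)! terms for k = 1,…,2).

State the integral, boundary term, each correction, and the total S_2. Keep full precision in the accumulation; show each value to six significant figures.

S_2 ≈ 0.156829

The integral term ∫_5^15 1/x^2 dx = 0.133333.
Endpoint term: (f(5) + f(15))/2 = (0.0400000 + 0.00444444)/2 = 0.0222222.
Running total after boundary: 0.155556.
Correction k=1: B_{2}/2! · (f^{(1)}(15) − f^{(1)}(5)) = 1/12 · (-0.000592593 − (-0.0160000)) = 0.00128395.
After k=1: 0.156840.
Correction k=2: B_{4}/4! · (f^{(3)}(15) − f^{(3)}(5)) = −1/720 · (-3.16049e-05 − (-0.00768000)) = -1.06228e-05.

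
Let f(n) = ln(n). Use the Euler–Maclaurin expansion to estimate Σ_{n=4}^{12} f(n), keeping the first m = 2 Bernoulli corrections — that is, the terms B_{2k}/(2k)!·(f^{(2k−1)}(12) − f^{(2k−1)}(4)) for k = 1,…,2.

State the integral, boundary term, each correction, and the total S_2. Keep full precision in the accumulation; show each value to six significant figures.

S_2 ≈ 18.1955

∫_4^12 ln(x) dx evaluates to 16.2737.
Boundary: ½(f(4) + f(12)) = ½(1.38629 + 2.48491) = 1.93560.
Integral + boundary = 18.2093.
Correction k=1: B_{2}/2! · (f^{(1)}(12) − f^{(1)}(4)) = 1/12 · (0.0833333 − 0.250000) = -0.0138889.
After k=1: 18.1954.
Correction k=2: B_{4}/4! · (f^{(3)}(12) − f^{(3)}(4)) = −1/720 · (0.00115741 − 0.0312500) = 4.17953e-05.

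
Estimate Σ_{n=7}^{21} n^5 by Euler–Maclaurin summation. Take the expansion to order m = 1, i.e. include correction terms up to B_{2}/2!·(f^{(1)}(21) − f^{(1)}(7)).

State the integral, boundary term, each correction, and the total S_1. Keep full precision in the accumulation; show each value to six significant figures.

The integral term ∫_7^21 x^5 dx = 1.42747e+07.
Boundary: ½(f(7) + f(21)) = ½(16807.0 + 4.08410e+06) = 2.05045e+06.
So far: 1.63252e+07.
k=1: B_{2}/(2)! × [f^{(1)}(21) − f^{(1)}(7)] = 1/12 × (972405 − 12005.0) = 80033.3.

S_1 ≈ 1.64052e+07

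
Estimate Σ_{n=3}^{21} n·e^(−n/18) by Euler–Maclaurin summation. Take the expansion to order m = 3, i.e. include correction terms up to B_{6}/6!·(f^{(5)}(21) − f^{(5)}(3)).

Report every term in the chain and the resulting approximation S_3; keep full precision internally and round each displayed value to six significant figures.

S_3 ≈ 105.841

∫_3^21 x·e^(−x/18) dx evaluates to 101.365.
Boundary: ½(f(3) + f(21)) = ½(2.53945 + 6.53947) = 4.53946.
So far: 105.904.
k=1: B_{2}/(2)! × [f^{(1)}(21) − f^{(1)}(3)] = 1/12 × (-0.0519005 − 0.705401) = -0.0631085.
Running total after k=1: 105.841.
k=2: B_{4}/(4)! × [f^{(3)}(21) − f^{(3)}(3)] = −1/720 × (0.00176206 − 0.00740236) = 7.83376e-06.
Running total after k=2: 105.841.
k=3: B_{6}/(6)! × [f^{(5)}(21) − f^{(5)}(3)] = 1/30240 × (1.13713e-05 − 3.89739e-05) = -9.12786e-10.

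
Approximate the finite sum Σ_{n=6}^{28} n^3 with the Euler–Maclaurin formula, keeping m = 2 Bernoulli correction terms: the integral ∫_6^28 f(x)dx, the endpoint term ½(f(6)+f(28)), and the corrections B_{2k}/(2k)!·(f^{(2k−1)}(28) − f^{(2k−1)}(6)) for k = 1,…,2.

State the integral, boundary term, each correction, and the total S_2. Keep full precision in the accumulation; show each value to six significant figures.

S_2 ≈ 164611

Integral: ∫_6^28 x^3 dx = 153340.
Endpoint term: (f(6) + f(28))/2 = (216.000 + 21952.0)/2 = 11084.0.
So far: 164424.
Order-1 term: 1/12 · (2352.00 − 108.000) = 187.000.
Running total after k=1: 164611.
Order-2 term: −1/720 · (6.00000 − 6.00000) = 0.00000.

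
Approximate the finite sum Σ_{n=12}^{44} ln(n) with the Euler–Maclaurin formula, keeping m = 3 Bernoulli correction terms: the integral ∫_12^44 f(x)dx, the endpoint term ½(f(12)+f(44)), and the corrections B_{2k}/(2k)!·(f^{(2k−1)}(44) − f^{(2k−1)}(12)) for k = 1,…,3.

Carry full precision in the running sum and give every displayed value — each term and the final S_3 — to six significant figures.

S_3 ≈ 107.815

The integral term ∫_12^44 ln(x) dx = 104.685.
Endpoint term: (f(12) + f(44))/2 = (2.48491 + 3.78419)/2 = 3.13455.
So far: 107.820.
Order-1 term: 1/12 · (0.0227273 − 0.0833333) = -0.00505051.
Partial sum through k=1: 107.815.
Order-2 term: −1/720 · (2.34786e-05 − 0.00115741) = 1.57490e-06.
Partial sum through k=2: 107.815.
Order-3 term: 1/30240 · (1.45528e-07 − 9.64506e-05) = -3.18469e-09.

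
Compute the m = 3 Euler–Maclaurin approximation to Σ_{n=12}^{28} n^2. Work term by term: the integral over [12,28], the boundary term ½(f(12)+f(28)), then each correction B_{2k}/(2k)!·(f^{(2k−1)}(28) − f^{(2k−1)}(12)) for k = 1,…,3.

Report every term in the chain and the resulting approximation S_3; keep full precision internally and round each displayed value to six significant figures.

∫_12^28 x^2 dx evaluates to 6741.33.
Endpoint term: (f(12) + f(28))/2 = (144.000 + 784.000)/2 = 464.000.
Running total after boundary: 7205.33.
k=1: B_{2}/(2)! × [f^{(1)}(28) − f^{(1)}(12)] = 1/12 × (56.0000 − 24.0000) = 2.66667.
After k=1: 7208.00.
k=2: B_{4}/(4)! × [f^{(3)}(28) − f^{(3)}(12)] = −1/720 × (0.00000 − 0.00000) = 0.00000.
After k=2: 7208.00.
k=3: B_{6}/(6)! × [f^{(5)}(28) − f^{(5)}(12)] = 1/30240 × (0.00000 − 0.00000) = 0.00000.

S_3 ≈ 7208.00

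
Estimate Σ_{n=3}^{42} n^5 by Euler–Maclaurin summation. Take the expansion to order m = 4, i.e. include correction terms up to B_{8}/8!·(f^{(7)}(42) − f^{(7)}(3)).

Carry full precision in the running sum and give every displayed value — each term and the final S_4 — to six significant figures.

The integral term ∫_3^42 x^5 dx = 9.14839e+08.
Boundary: ½(f(3) + f(42)) = ½(243.000 + 1.30691e+08) = 6.53457e+07.
So far: 9.80184e+08.
k=1: B_{2}/(2)! × [f^{(1)}(42) − f^{(1)}(3)] = 1/12 × (1.55585e+07 − 405.000) = 1.29651e+06.
Running total after k=1: 9.81481e+08.
k=2: B_{4}/(4)! × [f^{(3)}(42) − f^{(3)}(3)] = −1/720 × (105840 − 540.000) = -146.250.
Running total after k=2: 9.81481e+08.
k=3: B_{6}/(6)! × [f^{(5)}(42) − f^{(5)}(3)] = 1/30240 × (120.000 − 120.000) = 0.00000.
Running total after k=3: 9.81481e+08.
k=4: B_{8}/(8)! × [f^{(7)}(42) − f^{(7)}(3)] = −1/1209600 × (0.00000 − 0.00000) = 0.00000.

S_4 ≈ 9.81481e+08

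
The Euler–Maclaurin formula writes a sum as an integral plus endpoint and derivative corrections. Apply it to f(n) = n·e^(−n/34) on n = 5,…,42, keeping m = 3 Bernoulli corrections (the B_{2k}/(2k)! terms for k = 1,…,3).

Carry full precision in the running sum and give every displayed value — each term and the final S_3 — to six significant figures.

S_3 ≈ 401.561

Integral: ∫_5^42 x·e^(−x/34) dx = 393.364.
½[f(5) + f(42)] = ½[4.31622 + 12.2115] = 8.26384.
So far: 401.628.
k=1: B_{2}/(2)! × [f^{(1)}(42) − f^{(1)}(5)] = 1/12 × (-0.0684116 − 0.736296) = -0.0670589.
Partial sum through k=1: 401.561.
k=2: B_{4}/(4)! × [f^{(3)}(42) − f^{(3)}(5)] = −1/720 × (0.000443847 − 0.00213043) = 2.34248e-06.
Partial sum through k=2: 401.561.
k=3: B_{6}/(6)! × [f^{(5)}(42) − f^{(5)}(5)] = 1/30240 × (8.19094e-07 − 3.13489e-06) = -7.65806e-11.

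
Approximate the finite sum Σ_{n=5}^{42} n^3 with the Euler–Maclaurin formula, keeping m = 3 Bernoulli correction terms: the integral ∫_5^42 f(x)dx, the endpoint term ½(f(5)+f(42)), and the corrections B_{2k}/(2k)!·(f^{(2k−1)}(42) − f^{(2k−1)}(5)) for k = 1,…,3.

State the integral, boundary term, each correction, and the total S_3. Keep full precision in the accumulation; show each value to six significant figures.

∫_5^42 x^3 dx evaluates to 777768.
½[f(5) + f(42)] = ½[125.000 + 74088.0] = 37106.5.
So far: 814874.
k=1: B_{2}/(2)! × [f^{(1)}(42) − f^{(1)}(5)] = 1/12 × (5292.00 − 75.0000) = 434.750.
Partial sum through k=1: 815309.
k=2: B_{4}/(4)! × [f^{(3)}(42) − f^{(3)}(5)] = −1/720 × (6.00000 − 6.00000) = 0.00000.
Partial sum through k=2: 815309.
k=3: B_{6}/(6)! × [f^{(5)}(42) − f^{(5)}(5)] = 1/30240 × (0.00000 − 0.00000) = 0.00000.

S_3 ≈ 815309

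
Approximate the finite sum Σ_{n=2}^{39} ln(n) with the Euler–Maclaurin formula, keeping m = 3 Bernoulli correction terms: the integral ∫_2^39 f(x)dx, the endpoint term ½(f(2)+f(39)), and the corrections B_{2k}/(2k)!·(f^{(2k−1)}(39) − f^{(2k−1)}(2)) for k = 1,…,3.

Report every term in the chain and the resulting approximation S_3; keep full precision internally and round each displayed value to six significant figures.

The integral term ∫_2^39 ln(x) dx = 104.493.
½[f(2) + f(39)] = ½[0.693147 + 3.66356] = 2.17835.
So far: 106.671.
k=1: B_{2}/(2)! × [f^{(1)}(39) − f^{(1)}(2)] = 1/12 × (0.0256410 − 0.500000) = -0.0395299.
Partial sum through k=1: 106.631.
k=2: B_{4}/(4)! × [f^{(3)}(39) − f^{(3)}(2)] = −1/720 × (3.37160e-05 − 0.250000) = 0.000347175.
Partial sum through k=2: 106.632.
k=3: B_{6}/(6)! × [f^{(5)}(39) − f^{(5)}(2)] = 1/30240 × (2.66004e-07 − 0.750000) = -2.48016e-05.

S_3 ≈ 106.632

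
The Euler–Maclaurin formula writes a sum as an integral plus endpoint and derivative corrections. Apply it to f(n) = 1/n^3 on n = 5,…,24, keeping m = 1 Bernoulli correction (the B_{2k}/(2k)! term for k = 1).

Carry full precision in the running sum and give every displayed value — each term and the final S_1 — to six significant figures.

Integral: ∫_5^24 1/x^3 dx = 0.0191319.
Boundary: ½(f(5) + f(24)) = ½(0.00800000 + 7.23380e-05) = 0.00403617.
Running total after boundary: 0.0231681.
Correction k=1: B_{2}/2! · (f^{(1)}(24) − f^{(1)}(5)) = 1/12 · (-9.04225e-06 − (-0.00480000)) = 0.000399246.

S_1 ≈ 0.0235674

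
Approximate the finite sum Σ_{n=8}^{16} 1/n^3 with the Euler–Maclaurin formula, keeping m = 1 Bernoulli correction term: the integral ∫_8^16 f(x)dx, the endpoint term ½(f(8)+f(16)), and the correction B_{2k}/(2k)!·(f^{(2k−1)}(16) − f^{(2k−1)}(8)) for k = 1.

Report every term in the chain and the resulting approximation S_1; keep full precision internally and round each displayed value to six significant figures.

S_1 ≈ 0.00701523

The integral term ∫_8^16 1/x^3 dx = 0.00585938.
½[f(8) + f(16)] = ½[0.00195312 + 0.000244141] = 0.00109863.
Integral + boundary = 0.00695801.
Order-1 term: 1/12 · (-4.57764e-05 − (-0.000732422)) = 5.72205e-05.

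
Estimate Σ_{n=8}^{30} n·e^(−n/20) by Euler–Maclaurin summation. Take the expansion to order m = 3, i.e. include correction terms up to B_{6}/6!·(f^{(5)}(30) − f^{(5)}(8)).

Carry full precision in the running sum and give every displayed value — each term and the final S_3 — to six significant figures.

The integral term ∫_8^30 x·e^(−x/20) dx = 152.249.
½[f(8) + f(30)] = ½[5.36256 + 6.69390] = 6.02823.
Integral + boundary = 158.277.
k=1: B_{2}/(2)! × [f^{(1)}(30) − f^{(1)}(8)] = 1/12 × (-0.111565 − 0.402192) = -0.0428131.
Running total after k=1: 158.234.
k=2: B_{4}/(4)! × [f^{(3)}(30) − f^{(3)}(8)] = −1/720 × (0.000836738 − 0.00435708) = 4.88936e-06.
Running total after k=2: 158.234.
k=3: B_{6}/(6)! × [f^{(5)}(30) − f^{(5)}(8)] = 1/30240 × (4.88097e-06 − 1.92717e-05) = -4.75884e-10.

S_3 ≈ 158.234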